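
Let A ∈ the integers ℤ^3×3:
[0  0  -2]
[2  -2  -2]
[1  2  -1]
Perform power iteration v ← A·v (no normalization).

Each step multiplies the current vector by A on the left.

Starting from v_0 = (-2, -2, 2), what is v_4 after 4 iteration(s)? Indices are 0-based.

v_0 = (-2, -2, 2).
v_1 = A·v_0 = (-4, -4, -8).
v_2 = A·v_1 = (16, 16, -4).
v_3 = A·v_2 = (8, 8, 52).
v_4 = A·v_3 = (-104, -104, -28).

v_4 = (-104, -104, -28)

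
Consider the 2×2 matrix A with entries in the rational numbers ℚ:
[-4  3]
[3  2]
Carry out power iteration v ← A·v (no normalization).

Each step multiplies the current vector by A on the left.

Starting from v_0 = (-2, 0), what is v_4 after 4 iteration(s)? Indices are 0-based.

v_4 = (-1322, 456)

v_0 = (-2, 0).
v_1 = A·v_0 = (8, -6).
v_2 = A·v_1 = (-50, 12).
v_3 = A·v_2 = (236, -126).
v_4 = A·v_3 = (-1322, 456).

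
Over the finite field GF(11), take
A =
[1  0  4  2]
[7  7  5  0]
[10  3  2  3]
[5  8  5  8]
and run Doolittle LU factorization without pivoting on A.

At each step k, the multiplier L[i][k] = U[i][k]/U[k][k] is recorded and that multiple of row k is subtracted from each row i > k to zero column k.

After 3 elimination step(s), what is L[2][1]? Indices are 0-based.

[col 0] pivot 1
  R1 -= 7*R0 → (0, 7, 10, 8)  (L[1][0] := 7)
  R2 -= 10*R0 → (0, 3, 6, 5)  (L[2][0] := 10)
  R3 -= 5*R0 → (0, 8, 7, 9)  (L[3][0] := 5)
[col 1] pivot 7
  R2 -= 2*R1 → (0, 0, 8, 0)  (L[2][1] := 2)
  R3 -= 9*R1 → (0, 0, 5, 3)  (L[3][1] := 9)
[col 2] pivot 8
  R3 -= 2*R2 → (0, 0, 0, 3)  (L[3][2] := 2)

L[2][1] = 2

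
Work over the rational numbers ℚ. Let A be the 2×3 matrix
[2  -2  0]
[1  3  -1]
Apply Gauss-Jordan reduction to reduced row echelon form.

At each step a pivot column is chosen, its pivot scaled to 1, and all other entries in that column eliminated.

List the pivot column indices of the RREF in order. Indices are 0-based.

step 1: normalize row 0 (÷2) = (1, -1, 0)
  row 1: subtract 1×row0 = (0, 4, -1)
step 2: normalize row 1 (÷4) = (0, 1, -1/4)
  row 0: subtract -1×row1 = (1, 0, -1/4)

pivot columns: 0, 1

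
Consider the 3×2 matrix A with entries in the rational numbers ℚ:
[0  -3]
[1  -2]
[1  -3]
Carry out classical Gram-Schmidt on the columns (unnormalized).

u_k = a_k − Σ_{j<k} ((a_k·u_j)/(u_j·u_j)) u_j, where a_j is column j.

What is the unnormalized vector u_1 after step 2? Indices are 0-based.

u_1 = (-3, 1/2, -1/2)

Step 1: u_0 = a_0 = (0, 1, 1).
Step 2: u_1 = a_1 − (-5/2)·u_0 = (-3, 1/2, -1/2).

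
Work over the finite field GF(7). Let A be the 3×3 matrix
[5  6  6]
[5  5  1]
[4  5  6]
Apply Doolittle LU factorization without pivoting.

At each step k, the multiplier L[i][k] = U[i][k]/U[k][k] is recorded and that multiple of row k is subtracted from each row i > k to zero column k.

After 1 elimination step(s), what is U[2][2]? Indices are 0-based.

k=0: U[0][0]=5
  eliminate (1,0): mult=1, new row 1: (0, 6, 2); set L[1][0]=1
  eliminate (2,0): mult=5, new row 2: (0, 3, 4); set L[2][0]=5

U[2][2] = 4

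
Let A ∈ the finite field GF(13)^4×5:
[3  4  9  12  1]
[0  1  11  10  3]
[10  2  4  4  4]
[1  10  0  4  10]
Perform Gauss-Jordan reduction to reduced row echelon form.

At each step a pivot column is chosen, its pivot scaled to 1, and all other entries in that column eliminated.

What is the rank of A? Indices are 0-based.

pivot(0,0)=3: scale R0 → (1, 10, 3, 4, 9)
  clear (2,0): R2 −= (10)R0 → (0, 6, 0, 3, 5)
  clear (3,0): R3 −= (1)R0 → (0, 0, 10, 0, 1)
pivot(1,1)=1: scale R1 → (0, 1, 11, 10, 3)
  clear (0,1): R0 −= (10)R1 → (1, 0, 10, 8, 5)
  clear (2,1): R2 −= (6)R1 → (0, 0, 12, 8, 0)
pivot(2,2)=12: scale R2 → (0, 0, 1, 5, 0)
  clear (0,2): R0 −= (10)R2 → (1, 0, 0, 10, 5)
  clear (1,2): R1 −= (11)R2 → (0, 1, 0, 7, 3)
  clear (3,2): R3 −= (10)R2 → (0, 0, 0, 2, 1)
pivot(3,3)=2: scale R3 → (0, 0, 0, 1, 7)
  clear (0,3): R0 −= (10)R3 → (1, 0, 0, 0, 0)
  clear (1,3): R1 −= (7)R3 → (0, 1, 0, 0, 6)
  clear (2,3): R2 −= (5)R3 → (0, 0, 1, 0, 4)

rank = 4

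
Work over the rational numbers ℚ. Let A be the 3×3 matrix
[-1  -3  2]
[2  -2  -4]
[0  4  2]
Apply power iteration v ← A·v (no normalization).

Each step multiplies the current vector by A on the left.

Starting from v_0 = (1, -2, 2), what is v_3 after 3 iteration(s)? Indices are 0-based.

v_3 = (-135, -34, 120)

v_0 = (1, -2, 2).
v_1 = A·v_0 = (9, -2, -4).
v_2 = A·v_1 = (-11, 38, -16).
v_3 = A·v_2 = (-135, -34, 120).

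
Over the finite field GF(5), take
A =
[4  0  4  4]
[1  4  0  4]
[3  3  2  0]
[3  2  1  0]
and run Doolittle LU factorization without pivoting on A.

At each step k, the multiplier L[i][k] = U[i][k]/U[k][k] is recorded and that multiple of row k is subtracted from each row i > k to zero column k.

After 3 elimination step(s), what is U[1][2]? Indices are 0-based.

[col 0] pivot 4
  R1 -= 4*R0 → (0, 4, 4, 3)  (L[1][0] := 4)
  R2 -= 2*R0 → (0, 3, 4, 2)  (L[2][0] := 2)
  R3 -= 2*R0 → (0, 2, 3, 2)  (L[3][0] := 2)
[col 1] pivot 4
  R2 -= 2*R1 → (0, 0, 1, 1)  (L[2][1] := 2)
  R3 -= 3*R1 → (0, 0, 1, 3)  (L[3][1] := 3)
[col 2] pivot 1
  R3 -= 1*R2 → (0, 0, 0, 2)  (L[3][2] := 1)

U[1][2] = 4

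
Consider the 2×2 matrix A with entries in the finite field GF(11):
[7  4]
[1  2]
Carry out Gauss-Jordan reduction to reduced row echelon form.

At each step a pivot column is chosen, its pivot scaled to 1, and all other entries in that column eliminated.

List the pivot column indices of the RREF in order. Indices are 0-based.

pivot columns: 0, 1

[1] R0 /= 7  ⇒  (1, 10)
     R1 -= 1·R0  ⇒  (0, 3)
[2] R1 /= 3  ⇒  (0, 1)
     R0 -= 10·R1  ⇒  (1, 0)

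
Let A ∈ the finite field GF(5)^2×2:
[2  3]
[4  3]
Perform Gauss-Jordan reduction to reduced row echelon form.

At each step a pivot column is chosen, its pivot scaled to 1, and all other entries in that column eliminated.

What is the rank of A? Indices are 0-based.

rank = 2

step 1: normalize row 0 (÷2) = (1, 4)
  row 1: subtract 4×row0 = (0, 2)
step 2: normalize row 1 (÷2) = (0, 1)
  row 0: subtract 4×row1 = (1, 0)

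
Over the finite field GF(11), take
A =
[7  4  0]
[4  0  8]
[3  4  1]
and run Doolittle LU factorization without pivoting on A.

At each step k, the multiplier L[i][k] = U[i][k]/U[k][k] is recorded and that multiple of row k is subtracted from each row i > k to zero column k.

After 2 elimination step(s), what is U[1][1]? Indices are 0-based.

k=0: U[0][0]=7
  eliminate (1,0): mult=10, new row 1: (0, 4, 8); set L[1][0]=10
  eliminate (2,0): mult=2, new row 2: (0, 7, 1); set L[2][0]=2
k=1: U[1][1]=4
  eliminate (2,1): mult=10, new row 2: (0, 0, 9); set L[2][1]=10

U[1][1] = 4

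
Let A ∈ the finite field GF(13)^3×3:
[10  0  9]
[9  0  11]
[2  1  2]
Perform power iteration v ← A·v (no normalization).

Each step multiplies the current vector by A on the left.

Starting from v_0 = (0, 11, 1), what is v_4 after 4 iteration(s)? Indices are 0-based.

v_4 = (12, 9, 7)

v_0 = (0, 11, 1).
v_1 = A·v_0 = (9, 11, 0).
v_2 = A·v_1 = (12, 3, 3).
v_3 = A·v_2 = (4, 11, 7).
v_4 = A·v_3 = (12, 9, 7).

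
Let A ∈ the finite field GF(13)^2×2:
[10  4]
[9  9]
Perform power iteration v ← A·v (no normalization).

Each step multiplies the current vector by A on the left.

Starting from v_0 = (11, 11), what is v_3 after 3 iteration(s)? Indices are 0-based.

v_3 = (8, 9)

v_0 = (11, 11).
v_1 = A·v_0 = (11, 3).
v_2 = A·v_1 = (5, 9).
v_3 = A·v_2 = (8, 9).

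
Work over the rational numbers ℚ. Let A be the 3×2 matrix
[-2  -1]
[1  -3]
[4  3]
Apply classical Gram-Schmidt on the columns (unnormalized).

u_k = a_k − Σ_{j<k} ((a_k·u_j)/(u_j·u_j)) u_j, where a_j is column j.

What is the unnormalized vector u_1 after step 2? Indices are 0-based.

u_1 = (1/21, -74/21, 19/21)

Step 1: u_0 = a_0 = (-2, 1, 4).
Step 2: u_1 = a_1 − (11/21)·u_0 = (1/21, -74/21, 19/21).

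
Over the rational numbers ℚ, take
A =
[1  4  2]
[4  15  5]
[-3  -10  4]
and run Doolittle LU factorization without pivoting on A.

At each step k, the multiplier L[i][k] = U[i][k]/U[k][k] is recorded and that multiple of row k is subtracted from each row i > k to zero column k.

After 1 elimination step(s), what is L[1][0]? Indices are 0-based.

k=0: U[0][0]=1
  eliminate (1,0): mult=4, new row 1: (0, -1, -3); set L[1][0]=4
  eliminate (2,0): mult=-3, new row 2: (0, 2, 10); set L[2][0]=-3

L[1][0] = 4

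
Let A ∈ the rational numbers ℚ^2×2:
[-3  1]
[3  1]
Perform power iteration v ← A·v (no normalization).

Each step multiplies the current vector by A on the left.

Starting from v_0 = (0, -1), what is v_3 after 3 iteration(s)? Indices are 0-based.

v_0 = (0, -1).
v_1 = A·v_0 = (-1, -1).
v_2 = A·v_1 = (2, -4).
v_3 = A·v_2 = (-10, 2).

v_3 = (-10, 2)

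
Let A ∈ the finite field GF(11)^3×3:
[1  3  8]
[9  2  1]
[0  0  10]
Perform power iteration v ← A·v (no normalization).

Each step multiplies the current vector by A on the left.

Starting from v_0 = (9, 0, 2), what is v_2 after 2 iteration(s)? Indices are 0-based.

v_0 = (9, 0, 2).
v_1 = A·v_0 = (3, 6, 9).
v_2 = A·v_1 = (5, 4, 2).

v_2 = (5, 4, 2)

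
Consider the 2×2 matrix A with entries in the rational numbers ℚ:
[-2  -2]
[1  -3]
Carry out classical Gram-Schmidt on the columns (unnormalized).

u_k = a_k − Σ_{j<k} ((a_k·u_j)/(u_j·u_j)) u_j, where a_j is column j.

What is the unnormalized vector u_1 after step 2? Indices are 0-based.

u_1 = (-8/5, -16/5)

Step 1: u_0 = a_0 = (-2, 1).
Step 2: u_1 = a_1 − (1/5)·u_0 = (-8/5, -16/5).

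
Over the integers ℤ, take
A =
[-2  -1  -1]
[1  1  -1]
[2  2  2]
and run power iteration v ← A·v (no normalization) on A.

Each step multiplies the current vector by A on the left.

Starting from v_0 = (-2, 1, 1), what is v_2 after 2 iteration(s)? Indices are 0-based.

v_2 = (-2, 0, 0)

v_0 = (-2, 1, 1).
v_1 = A·v_0 = (2, -2, 0).
v_2 = A·v_1 = (-2, 0, 0).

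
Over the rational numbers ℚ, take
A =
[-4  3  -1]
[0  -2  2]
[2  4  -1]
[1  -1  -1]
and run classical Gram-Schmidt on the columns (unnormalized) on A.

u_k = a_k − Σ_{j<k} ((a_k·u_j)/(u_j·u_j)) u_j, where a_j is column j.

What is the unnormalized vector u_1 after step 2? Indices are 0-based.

Step 1: u_0 = a_0 = (-4, 0, 2, 1).
Step 2: u_1 = a_1 − (-5/21)·u_0 = (43/21, -2, 94/21, -16/21).

u_1 = (43/21, -2, 94/21, -16/21)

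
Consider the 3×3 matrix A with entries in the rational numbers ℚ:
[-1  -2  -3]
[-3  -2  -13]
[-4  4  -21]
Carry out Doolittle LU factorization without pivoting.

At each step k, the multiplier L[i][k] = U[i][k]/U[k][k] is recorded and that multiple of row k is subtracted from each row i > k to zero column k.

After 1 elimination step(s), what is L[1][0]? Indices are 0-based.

L[1][0] = 3

[col 0] pivot -1
  R1 -= 3*R0 → (0, 4, -4)  (L[1][0] := 3)
  R2 -= 4*R0 → (0, 12, -9)  (L[2][0] := 4)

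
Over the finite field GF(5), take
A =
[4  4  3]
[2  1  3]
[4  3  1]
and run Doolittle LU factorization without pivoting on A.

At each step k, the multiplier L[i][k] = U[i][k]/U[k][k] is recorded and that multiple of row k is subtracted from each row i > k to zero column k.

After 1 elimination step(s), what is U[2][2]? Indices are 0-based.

U[2][2] = 3

Step 1: pivot at (0,0) is 4.
  row1 ← row1 − (3)·row0  ⇒  L[1][0]=3, U row1=(0, 4, 4)
  row2 ← row2 − (1)·row0  ⇒  L[2][0]=1, U row2=(0, 4, 3)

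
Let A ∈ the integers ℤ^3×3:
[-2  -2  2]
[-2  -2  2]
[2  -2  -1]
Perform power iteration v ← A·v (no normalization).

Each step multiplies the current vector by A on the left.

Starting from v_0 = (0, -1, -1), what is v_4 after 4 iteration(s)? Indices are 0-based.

v_0 = (0, -1, -1).
v_1 = A·v_0 = (0, 0, 3).
v_2 = A·v_1 = (6, 6, -3).
v_3 = A·v_2 = (-30, -30, 3).
v_4 = A·v_3 = (126, 126, -3).

v_4 = (126, 126, -3)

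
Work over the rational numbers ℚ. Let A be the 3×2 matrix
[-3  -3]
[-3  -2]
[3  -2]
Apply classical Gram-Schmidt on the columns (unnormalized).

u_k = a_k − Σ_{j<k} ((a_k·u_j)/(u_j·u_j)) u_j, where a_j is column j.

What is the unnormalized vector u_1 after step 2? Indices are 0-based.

Step 1: u_0 = a_0 = (-3, -3, 3).
Step 2: u_1 = a_1 − (1/3)·u_0 = (-2, -1, -3).

u_1 = (-2, -1, -3)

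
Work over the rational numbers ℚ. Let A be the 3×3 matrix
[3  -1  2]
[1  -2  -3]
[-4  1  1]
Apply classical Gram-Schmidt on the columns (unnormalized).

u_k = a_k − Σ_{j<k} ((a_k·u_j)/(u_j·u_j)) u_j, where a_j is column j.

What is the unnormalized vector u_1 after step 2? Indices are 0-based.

Step 1: u_0 = a_0 = (3, 1, -4).
Step 2: u_1 = a_1 − (-9/26)·u_0 = (1/26, -43/26, -5/13).

u_1 = (1/26, -43/26, -5/13)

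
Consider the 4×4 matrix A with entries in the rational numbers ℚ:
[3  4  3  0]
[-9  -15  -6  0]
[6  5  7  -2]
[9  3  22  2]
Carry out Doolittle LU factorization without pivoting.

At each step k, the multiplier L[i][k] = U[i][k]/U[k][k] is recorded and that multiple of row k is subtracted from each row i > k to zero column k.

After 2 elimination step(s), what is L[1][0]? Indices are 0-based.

L[1][0] = -3

Step 1: pivot at (0,0) is 3.
  row1 ← row1 − (-3)·row0  ⇒  L[1][0]=-3, U row1=(0, -3, 3, 0)
  row2 ← row2 − (2)·row0  ⇒  L[2][0]=2, U row2=(0, -3, 1, -2)
  row3 ← row3 − (3)·row0  ⇒  L[3][0]=3, U row3=(0, -9, 13, 2)
Step 2: pivot at (1,1) is -3.
  row2 ← row2 − (1)·row1  ⇒  L[2][1]=1, U row2=(0, 0, -2, -2)
  row3 ← row3 − (3)·row1  ⇒  L[3][1]=3, U row3=(0, 0, 4, 2)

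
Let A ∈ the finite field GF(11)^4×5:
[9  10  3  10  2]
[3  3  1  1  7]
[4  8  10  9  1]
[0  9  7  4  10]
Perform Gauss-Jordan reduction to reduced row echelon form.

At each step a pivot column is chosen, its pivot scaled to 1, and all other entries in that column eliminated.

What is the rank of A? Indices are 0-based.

rank = 4

pivot(0,0)=9: scale R0 → (1, 6, 4, 6, 10)
  clear (1,0): R1 −= (3)R0 → (0, 7, 0, 5, 10)
  clear (2,0): R2 −= (4)R0 → (0, 6, 5, 7, 5)
pivot(1,1)=7: scale R1 → (0, 1, 0, 7, 3)
  clear (0,1): R0 −= (6)R1 → (1, 0, 4, 8, 3)
  clear (2,1): R2 −= (6)R1 → (0, 0, 5, 9, 9)
  clear (3,1): R3 −= (9)R1 → (0, 0, 7, 7, 5)
pivot(2,2)=5: scale R2 → (0, 0, 1, 4, 4)
  clear (0,2): R0 −= (4)R2 → (1, 0, 0, 3, 9)
  clear (3,2): R3 −= (7)R2 → (0, 0, 0, 1, 10)
pivot(3,3)=1: scale R3 → (0, 0, 0, 1, 10)
  clear (0,3): R0 −= (3)R3 → (1, 0, 0, 0, 1)
  clear (1,3): R1 −= (7)R3 → (0, 1, 0, 0, 10)
  clear (2,3): R2 −= (4)R3 → (0, 0, 1, 0, 8)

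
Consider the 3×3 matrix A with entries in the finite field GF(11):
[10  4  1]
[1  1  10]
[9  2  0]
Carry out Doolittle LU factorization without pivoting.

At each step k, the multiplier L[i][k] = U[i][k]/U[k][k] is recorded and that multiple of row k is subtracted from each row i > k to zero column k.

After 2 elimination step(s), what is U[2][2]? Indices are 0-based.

k=0: U[0][0]=10
  eliminate (1,0): mult=10, new row 1: (0, 5, 0); set L[1][0]=10
  eliminate (2,0): mult=2, new row 2: (0, 5, 9); set L[2][0]=2
k=1: U[1][1]=5
  eliminate (2,1): mult=1, new row 2: (0, 0, 9); set L[2][1]=1

U[2][2] = 9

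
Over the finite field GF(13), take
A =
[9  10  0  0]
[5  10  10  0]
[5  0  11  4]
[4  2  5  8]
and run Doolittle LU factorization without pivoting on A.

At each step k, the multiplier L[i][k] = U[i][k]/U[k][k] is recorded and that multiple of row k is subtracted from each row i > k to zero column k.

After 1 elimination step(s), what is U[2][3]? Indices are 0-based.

U[2][3] = 4

k=0: U[0][0]=9
  eliminate (1,0): mult=2, new row 1: (0, 3, 10, 0); set L[1][0]=2
  eliminate (2,0): mult=2, new row 2: (0, 6, 11, 4); set L[2][0]=2
  eliminate (3,0): mult=12, new row 3: (0, 12, 5, 8); set L[3][0]=12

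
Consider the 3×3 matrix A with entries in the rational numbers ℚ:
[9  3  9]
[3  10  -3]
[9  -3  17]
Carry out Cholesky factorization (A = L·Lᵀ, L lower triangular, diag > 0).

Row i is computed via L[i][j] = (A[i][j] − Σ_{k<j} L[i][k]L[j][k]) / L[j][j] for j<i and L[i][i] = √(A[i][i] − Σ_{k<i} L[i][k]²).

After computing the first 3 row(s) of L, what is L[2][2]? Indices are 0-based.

L[2][2] = 2

Step 1: L[0][0] = √(9) = 3.
  L[1][0] = (3) / L[0][0] = 1.
Step 2: L[1][1] = √(9) = 3.
  L[2][0] = (9) / L[0][0] = 3.
  L[2][1] = (-6) / L[1][1] = -2.
Step 3: L[2][2] = √(4) = 2.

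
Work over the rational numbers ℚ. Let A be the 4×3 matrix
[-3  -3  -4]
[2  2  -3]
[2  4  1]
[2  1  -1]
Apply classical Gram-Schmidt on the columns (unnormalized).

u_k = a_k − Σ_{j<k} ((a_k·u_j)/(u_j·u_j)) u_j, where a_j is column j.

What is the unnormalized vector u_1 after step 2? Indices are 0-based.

u_1 = (2/7, -4/21, 38/21, -25/21)

Step 1: u_0 = a_0 = (-3, 2, 2, 2).
Step 2: u_1 = a_1 − (23/21)·u_0 = (2/7, -4/21, 38/21, -25/21).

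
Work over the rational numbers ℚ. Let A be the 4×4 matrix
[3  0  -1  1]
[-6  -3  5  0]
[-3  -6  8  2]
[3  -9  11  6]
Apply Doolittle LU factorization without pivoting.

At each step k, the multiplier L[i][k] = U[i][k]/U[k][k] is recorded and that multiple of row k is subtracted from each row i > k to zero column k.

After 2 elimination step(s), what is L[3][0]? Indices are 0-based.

L[3][0] = 1

Step 1: pivot at (0,0) is 3.
  row1 ← row1 − (-2)·row0  ⇒  L[1][0]=-2, U row1=(0, -3, 3, 2)
  row2 ← row2 − (-1)·row0  ⇒  L[2][0]=-1, U row2=(0, -6, 7, 3)
  row3 ← row3 − (1)·row0  ⇒  L[3][0]=1, U row3=(0, -9, 12, 5)
Step 2: pivot at (1,1) is -3.
  row2 ← row2 − (2)·row1  ⇒  L[2][1]=2, U row2=(0, 0, 1, -1)
  row3 ← row3 − (3)·row1  ⇒  L[3][1]=3, U row3=(0, 0, 3, -1)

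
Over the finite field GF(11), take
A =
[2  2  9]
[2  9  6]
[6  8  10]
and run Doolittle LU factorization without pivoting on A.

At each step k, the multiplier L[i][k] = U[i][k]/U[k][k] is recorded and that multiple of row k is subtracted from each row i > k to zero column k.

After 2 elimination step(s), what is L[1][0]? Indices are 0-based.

L[1][0] = 1

Step 1: pivot at (0,0) is 2.
  row1 ← row1 − (1)·row0  ⇒  L[1][0]=1, U row1=(0, 7, 8)
  row2 ← row2 − (3)·row0  ⇒  L[2][0]=3, U row2=(0, 2, 5)
Step 2: pivot at (1,1) is 7.
  row2 ← row2 − (5)·row1  ⇒  L[2][1]=5, U row2=(0, 0, 9)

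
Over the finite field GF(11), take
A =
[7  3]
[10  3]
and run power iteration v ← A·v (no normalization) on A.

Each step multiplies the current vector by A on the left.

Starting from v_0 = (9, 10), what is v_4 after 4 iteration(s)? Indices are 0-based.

v_0 = (9, 10).
v_1 = A·v_0 = (5, 10).
v_2 = A·v_1 = (10, 3).
v_3 = A·v_2 = (2, 10).
v_4 = A·v_3 = (0, 6).

v_4 = (0, 6)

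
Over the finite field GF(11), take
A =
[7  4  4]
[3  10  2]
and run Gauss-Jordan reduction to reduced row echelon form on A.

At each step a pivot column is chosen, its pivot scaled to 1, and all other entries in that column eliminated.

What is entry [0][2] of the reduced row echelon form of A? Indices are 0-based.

[1] R0 /= 7  ⇒  (1, 10, 10)
     R1 -= 3·R0  ⇒  (0, 2, 5)
[2] R1 /= 2  ⇒  (0, 1, 8)
     R0 -= 10·R1  ⇒  (1, 0, 7)

M[0][2] = 7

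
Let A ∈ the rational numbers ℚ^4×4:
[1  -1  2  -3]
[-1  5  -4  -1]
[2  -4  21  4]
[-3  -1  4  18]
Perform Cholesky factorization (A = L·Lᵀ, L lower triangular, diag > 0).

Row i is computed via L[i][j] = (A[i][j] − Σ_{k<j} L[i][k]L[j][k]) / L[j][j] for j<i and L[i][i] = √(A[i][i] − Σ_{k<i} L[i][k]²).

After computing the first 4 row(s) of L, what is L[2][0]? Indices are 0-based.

L[2][0] = 2

Step 1: L[0][0] = √(1) = 1.
  L[1][0] = (-1) / L[0][0] = -1.
Step 2: L[1][1] = √(4) = 2.
  L[2][0] = (2) / L[0][0] = 2.
  L[2][1] = (-2) / L[1][1] = -1.
Step 3: L[2][2] = √(16) = 4.
  L[3][0] = (-3) / L[0][0] = -3.
  L[3][1] = (-4) / L[1][1] = -2.
  L[3][2] = (8) / L[2][2] = 2.
Step 4: L[3][3] = √(1) = 1.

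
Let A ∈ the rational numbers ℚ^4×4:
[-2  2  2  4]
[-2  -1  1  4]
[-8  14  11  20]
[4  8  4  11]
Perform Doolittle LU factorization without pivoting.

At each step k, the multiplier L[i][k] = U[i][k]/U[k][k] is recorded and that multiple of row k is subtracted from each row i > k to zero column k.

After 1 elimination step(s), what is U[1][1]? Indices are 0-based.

[col 0] pivot -2
  R1 -= 1*R0 → (0, -3, -1, 0)  (L[1][0] := 1)
  R2 -= 4*R0 → (0, 6, 3, 4)  (L[2][0] := 4)
  R3 -= -2*R0 → (0, 12, 8, 19)  (L[3][0] := -2)

U[1][1] = -3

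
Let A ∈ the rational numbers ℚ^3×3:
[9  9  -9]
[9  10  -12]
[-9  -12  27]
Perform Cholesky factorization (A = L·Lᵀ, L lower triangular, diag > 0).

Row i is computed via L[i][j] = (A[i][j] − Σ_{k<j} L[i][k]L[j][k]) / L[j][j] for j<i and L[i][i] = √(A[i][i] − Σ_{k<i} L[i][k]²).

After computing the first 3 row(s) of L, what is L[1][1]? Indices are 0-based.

L[1][1] = 1

Step 1: L[0][0] = √(9) = 3.
  L[1][0] = (9) / L[0][0] = 3.
Step 2: L[1][1] = √(1) = 1.
  L[2][0] = (-9) / L[0][0] = -3.
  L[2][1] = (-3) / L[1][1] = -3.
Step 3: L[2][2] = √(9) = 3.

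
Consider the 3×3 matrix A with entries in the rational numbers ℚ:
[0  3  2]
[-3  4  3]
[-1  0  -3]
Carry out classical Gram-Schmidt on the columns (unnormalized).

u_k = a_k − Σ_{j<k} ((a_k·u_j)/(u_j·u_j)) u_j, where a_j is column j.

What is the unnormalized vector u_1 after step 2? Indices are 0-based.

u_1 = (3, 2/5, -6/5)

Step 1: u_0 = a_0 = (0, -3, -1).
Step 2: u_1 = a_1 − (-6/5)·u_0 = (3, 2/5, -6/5).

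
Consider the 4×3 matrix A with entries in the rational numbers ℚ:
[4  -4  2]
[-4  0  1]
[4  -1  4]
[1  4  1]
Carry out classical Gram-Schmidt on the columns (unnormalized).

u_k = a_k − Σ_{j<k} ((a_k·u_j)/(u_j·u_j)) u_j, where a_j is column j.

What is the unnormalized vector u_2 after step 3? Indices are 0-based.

u_2 = (238/1361, 3621/1361, 3128/1361, 1020/1361)

Step 1: u_0 = a_0 = (4, -4, 4, 1).
Step 2: u_1 = a_1 − (-16/49)·u_0 = (-132/49, -64/49, 15/49, 212/49).
Step 3: u_2 = a_2 − (3/7)·u_0 − (-56/1361)·u_1 = (238/1361, 3621/1361, 3128/1361, 1020/1361).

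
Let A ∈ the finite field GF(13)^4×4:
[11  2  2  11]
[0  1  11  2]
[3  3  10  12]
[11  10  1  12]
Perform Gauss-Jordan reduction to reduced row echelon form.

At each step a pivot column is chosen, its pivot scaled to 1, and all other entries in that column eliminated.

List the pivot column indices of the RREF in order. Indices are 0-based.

[1] R0 /= 11  ⇒  (1, 12, 12, 1)
     R2 -= 3·R0  ⇒  (0, 6, 0, 9)
     R3 -= 11·R0  ⇒  (0, 8, 12, 1)
[2] R1 /= 1  ⇒  (0, 1, 11, 2)
     R0 -= 12·R1  ⇒  (1, 0, 10, 3)
     R2 -= 6·R1  ⇒  (0, 0, 12, 10)
     R3 -= 8·R1  ⇒  (0, 0, 2, 11)
[3] R2 /= 12  ⇒  (0, 0, 1, 3)
     R0 -= 10·R2  ⇒  (1, 0, 0, 12)
     R1 -= 11·R2  ⇒  (0, 1, 0, 8)
     R3 -= 2·R2  ⇒  (0, 0, 0, 5)
[4] R3 /= 5  ⇒  (0, 0, 0, 1)
     R0 -= 12·R3  ⇒  (1, 0, 0, 0)
     R1 -= 8·R3  ⇒  (0, 1, 0, 0)
     R2 -= 3·R3  ⇒  (0, 0, 1, 0)

pivot columns: 0, 1, 2, 3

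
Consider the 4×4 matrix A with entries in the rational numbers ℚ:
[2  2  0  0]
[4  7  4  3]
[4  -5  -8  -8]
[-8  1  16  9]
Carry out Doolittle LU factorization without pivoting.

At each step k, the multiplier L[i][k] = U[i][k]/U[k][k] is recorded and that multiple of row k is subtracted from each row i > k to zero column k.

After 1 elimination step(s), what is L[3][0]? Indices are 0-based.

[col 0] pivot 2
  R1 -= 2*R0 → (0, 3, 4, 3)  (L[1][0] := 2)
  R2 -= 2*R0 → (0, -9, -8, -8)  (L[2][0] := 2)
  R3 -= -4*R0 → (0, 9, 16, 9)  (L[3][0] := -4)

L[3][0] = -4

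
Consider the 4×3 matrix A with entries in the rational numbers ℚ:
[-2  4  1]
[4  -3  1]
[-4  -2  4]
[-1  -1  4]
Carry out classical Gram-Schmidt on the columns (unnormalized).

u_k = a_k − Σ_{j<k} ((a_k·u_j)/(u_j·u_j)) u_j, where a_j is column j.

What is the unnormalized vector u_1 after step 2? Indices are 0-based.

Step 1: u_0 = a_0 = (-2, 4, -4, -1).
Step 2: u_1 = a_1 − (-11/37)·u_0 = (126/37, -67/37, -118/37, -48/37).

u_1 = (126/37, -67/37, -118/37, -48/37)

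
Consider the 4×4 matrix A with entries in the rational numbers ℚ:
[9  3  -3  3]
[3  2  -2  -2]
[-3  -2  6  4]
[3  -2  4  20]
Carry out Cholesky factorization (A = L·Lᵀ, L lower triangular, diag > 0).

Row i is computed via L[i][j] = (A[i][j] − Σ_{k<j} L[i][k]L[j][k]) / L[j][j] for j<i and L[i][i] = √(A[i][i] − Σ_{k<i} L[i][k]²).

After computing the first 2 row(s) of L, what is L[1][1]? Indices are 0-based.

Step 1: L[0][0] = √(9) = 3.
  L[1][0] = (3) / L[0][0] = 1.
Step 2: L[1][1] = √(1) = 1.

L[1][1] = 1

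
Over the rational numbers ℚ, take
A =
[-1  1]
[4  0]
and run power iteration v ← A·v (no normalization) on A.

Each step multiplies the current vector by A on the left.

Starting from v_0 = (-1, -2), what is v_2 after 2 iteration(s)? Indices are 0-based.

v_2 = (-3, -4)

v_0 = (-1, -2).
v_1 = A·v_0 = (-1, -4).
v_2 = A·v_1 = (-3, -4).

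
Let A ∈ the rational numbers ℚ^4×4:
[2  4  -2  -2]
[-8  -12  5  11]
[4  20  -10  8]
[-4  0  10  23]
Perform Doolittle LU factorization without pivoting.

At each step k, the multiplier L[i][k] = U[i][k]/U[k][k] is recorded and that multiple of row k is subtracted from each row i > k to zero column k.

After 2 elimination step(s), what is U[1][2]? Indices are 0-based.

U[1][2] = -3

k=0: U[0][0]=2
  eliminate (1,0): mult=-4, new row 1: (0, 4, -3, 3); set L[1][0]=-4
  eliminate (2,0): mult=2, new row 2: (0, 12, -6, 12); set L[2][0]=2
  eliminate (3,0): mult=-2, new row 3: (0, 8, 6, 19); set L[3][0]=-2
k=1: U[1][1]=4
  eliminate (2,1): mult=3, new row 2: (0, 0, 3, 3); set L[2][1]=3
  eliminate (3,1): mult=2, new row 3: (0, 0, 12, 13); set L[3][1]=2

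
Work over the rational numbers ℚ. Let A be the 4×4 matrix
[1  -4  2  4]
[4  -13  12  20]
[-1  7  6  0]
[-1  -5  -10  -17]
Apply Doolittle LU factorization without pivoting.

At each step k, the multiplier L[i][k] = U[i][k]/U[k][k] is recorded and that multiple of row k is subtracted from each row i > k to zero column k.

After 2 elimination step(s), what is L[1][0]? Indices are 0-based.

L[1][0] = 4

Step 1: pivot at (0,0) is 1.
  row1 ← row1 − (4)·row0  ⇒  L[1][0]=4, U row1=(0, 3, 4, 4)
  row2 ← row2 − (-1)·row0  ⇒  L[2][0]=-1, U row2=(0, 3, 8, 4)
  row3 ← row3 − (-1)·row0  ⇒  L[3][0]=-1, U row3=(0, -9, -8, -13)
Step 2: pivot at (1,1) is 3.
  row2 ← row2 − (1)·row1  ⇒  L[2][1]=1, U row2=(0, 0, 4, 0)
  row3 ← row3 − (-3)·row1  ⇒  L[3][1]=-3, U row3=(0, 0, 4, -1)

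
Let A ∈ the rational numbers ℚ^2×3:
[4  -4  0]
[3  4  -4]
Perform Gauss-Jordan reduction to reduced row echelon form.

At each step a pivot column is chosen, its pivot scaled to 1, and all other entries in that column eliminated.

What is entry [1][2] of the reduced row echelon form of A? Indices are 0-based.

M[1][2] = -4/7

[1] R0 /= 4  ⇒  (1, -1, 0)
     R1 -= 3·R0  ⇒  (0, 7, -4)
[2] R1 /= 7  ⇒  (0, 1, -4/7)
     R0 -= -1·R1  ⇒  (1, 0, -4/7)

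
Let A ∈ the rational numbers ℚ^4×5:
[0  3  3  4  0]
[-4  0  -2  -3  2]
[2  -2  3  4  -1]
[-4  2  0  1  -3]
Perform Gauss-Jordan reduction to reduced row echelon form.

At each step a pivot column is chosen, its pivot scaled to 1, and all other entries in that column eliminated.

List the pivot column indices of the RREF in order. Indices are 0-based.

[1] R0 <-> R1
[1] R0 /= -4  ⇒  (1, 0, 1/2, 3/4, -1/2)
     R2 -= 2·R0  ⇒  (0, -2, 2, 5/2, 0)
     R3 -= -4·R0  ⇒  (0, 2, 2, 4, -5)
[2] R1 /= 3  ⇒  (0, 1, 1, 4/3, 0)
     R2 -= -2·R1  ⇒  (0, 0, 4, 31/6, 0)
     R3 -= 2·R1  ⇒  (0, 0, 0, 4/3, -5)
[3] R2 /= 4  ⇒  (0, 0, 1, 31/24, 0)
     R0 -= 1/2·R2  ⇒  (1, 0, 0, 5/48, -1/2)
     R1 -= 1·R2  ⇒  (0, 1, 0, 1/24, 0)
[4] R3 /= 4/3  ⇒  (0, 0, 0, 1, -15/4)
     R0 -= 5/48·R3  ⇒  (1, 0, 0, 0, -7/64)
     R1 -= 1/24·R3  ⇒  (0, 1, 0, 0, 5/32)
     R2 -= 31/24·R3  ⇒  (0, 0, 1, 0, 155/32)

pivot columns: 0, 1, 2, 3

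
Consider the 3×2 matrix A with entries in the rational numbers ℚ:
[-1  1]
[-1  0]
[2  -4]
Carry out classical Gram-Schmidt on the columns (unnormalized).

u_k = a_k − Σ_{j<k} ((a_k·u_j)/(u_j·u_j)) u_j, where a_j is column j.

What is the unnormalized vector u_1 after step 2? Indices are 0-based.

u_1 = (-1/2, -3/2, -1)

Step 1: u_0 = a_0 = (-1, -1, 2).
Step 2: u_1 = a_1 − (-3/2)·u_0 = (-1/2, -3/2, -1).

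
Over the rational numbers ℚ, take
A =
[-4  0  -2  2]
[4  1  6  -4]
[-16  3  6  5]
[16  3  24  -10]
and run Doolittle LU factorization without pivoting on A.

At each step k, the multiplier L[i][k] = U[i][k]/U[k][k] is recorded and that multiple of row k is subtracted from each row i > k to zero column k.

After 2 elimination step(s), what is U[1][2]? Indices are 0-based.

Step 1: pivot at (0,0) is -4.
  row1 ← row1 − (-1)·row0  ⇒  L[1][0]=-1, U row1=(0, 1, 4, -2)
  row2 ← row2 − (4)·row0  ⇒  L[2][0]=4, U row2=(0, 3, 14, -3)
  row3 ← row3 − (-4)·row0  ⇒  L[3][0]=-4, U row3=(0, 3, 16, -2)
Step 2: pivot at (1,1) is 1.
  row2 ← row2 − (3)·row1  ⇒  L[2][1]=3, U row2=(0, 0, 2, 3)
  row3 ← row3 − (3)·row1  ⇒  L[3][1]=3, U row3=(0, 0, 4, 4)

U[1][2] = 4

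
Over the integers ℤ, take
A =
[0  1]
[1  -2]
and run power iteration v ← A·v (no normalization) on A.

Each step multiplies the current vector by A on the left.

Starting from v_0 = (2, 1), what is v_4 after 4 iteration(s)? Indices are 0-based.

v_4 = (-2, 5)

v_0 = (2, 1).
v_1 = A·v_0 = (1, 0).
v_2 = A·v_1 = (0, 1).
v_3 = A·v_2 = (1, -2).
v_4 = A·v_3 = (-2, 5).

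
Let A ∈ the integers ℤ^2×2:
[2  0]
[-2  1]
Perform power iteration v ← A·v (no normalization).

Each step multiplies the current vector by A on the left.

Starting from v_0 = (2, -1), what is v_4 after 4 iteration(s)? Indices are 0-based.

v_0 = (2, -1).
v_1 = A·v_0 = (4, -5).
v_2 = A·v_1 = (8, -13).
v_3 = A·v_2 = (16, -29).
v_4 = A·v_3 = (32, -61).

v_4 = (32, -61)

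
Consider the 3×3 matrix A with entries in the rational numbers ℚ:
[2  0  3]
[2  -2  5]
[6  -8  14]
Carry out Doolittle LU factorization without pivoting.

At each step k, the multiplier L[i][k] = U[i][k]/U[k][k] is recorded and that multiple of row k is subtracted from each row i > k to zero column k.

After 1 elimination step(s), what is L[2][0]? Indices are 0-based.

L[2][0] = 3

[col 0] pivot 2
  R1 -= 1*R0 → (0, -2, 2)  (L[1][0] := 1)
  R2 -= 3*R0 → (0, -8, 5)  (L[2][0] := 3)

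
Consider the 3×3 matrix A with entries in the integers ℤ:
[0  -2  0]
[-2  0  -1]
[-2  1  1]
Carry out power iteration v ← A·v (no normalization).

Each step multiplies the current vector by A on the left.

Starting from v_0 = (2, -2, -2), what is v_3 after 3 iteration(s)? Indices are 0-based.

v_3 = (0, 10, -26)

v_0 = (2, -2, -2).
v_1 = A·v_0 = (4, -2, -8).
v_2 = A·v_1 = (4, 0, -18).
v_3 = A·v_2 = (0, 10, -26).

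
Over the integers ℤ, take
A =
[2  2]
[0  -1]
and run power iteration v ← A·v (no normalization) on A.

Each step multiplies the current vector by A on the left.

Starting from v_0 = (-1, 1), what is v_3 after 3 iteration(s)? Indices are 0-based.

v_3 = (-2, -1)

v_0 = (-1, 1).
v_1 = A·v_0 = (0, -1).
v_2 = A·v_1 = (-2, 1).
v_3 = A·v_2 = (-2, -1).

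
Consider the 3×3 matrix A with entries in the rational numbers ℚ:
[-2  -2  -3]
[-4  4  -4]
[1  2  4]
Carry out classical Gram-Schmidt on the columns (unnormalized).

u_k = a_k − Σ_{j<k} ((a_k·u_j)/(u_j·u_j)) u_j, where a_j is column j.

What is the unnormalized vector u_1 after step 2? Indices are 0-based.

u_1 = (-62/21, 44/21, 52/21)

Step 1: u_0 = a_0 = (-2, -4, 1).
Step 2: u_1 = a_1 − (-10/21)·u_0 = (-62/21, 44/21, 52/21).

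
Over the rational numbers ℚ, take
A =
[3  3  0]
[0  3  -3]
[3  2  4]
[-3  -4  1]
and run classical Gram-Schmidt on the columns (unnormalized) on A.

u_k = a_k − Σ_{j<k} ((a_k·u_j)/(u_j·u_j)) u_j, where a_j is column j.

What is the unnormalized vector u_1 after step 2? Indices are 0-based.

u_1 = (0, 3, -1, -1)

Step 1: u_0 = a_0 = (3, 0, 3, -3).
Step 2: u_1 = a_1 − (1)·u_0 = (0, 3, -1, -1).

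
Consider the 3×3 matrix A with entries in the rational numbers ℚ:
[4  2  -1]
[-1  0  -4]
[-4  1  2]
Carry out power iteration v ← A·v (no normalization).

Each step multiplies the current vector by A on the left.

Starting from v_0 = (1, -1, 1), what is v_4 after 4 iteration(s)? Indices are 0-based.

v_0 = (1, -1, 1).
v_1 = A·v_0 = (1, -5, -3).
v_2 = A·v_1 = (-3, 11, -15).
v_3 = A·v_2 = (25, 63, -7).
v_4 = A·v_3 = (233, 3, -51).

v_4 = (233, 3, -51)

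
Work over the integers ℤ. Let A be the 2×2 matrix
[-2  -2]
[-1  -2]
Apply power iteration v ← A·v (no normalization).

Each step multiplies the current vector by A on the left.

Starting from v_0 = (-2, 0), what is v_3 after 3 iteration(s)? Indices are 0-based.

v_3 = (40, 28)

v_0 = (-2, 0).
v_1 = A·v_0 = (4, 2).
v_2 = A·v_1 = (-12, -8).
v_3 = A·v_2 = (40, 28).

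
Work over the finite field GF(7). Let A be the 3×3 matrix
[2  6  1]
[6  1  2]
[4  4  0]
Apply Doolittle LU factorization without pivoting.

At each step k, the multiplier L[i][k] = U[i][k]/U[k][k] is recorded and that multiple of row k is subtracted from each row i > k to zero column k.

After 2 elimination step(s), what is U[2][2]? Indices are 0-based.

U[2][2] = 3

k=0: U[0][0]=2
  eliminate (1,0): mult=3, new row 1: (0, 4, 6); set L[1][0]=3
  eliminate (2,0): mult=2, new row 2: (0, 6, 5); set L[2][0]=2
k=1: U[1][1]=4
  eliminate (2,1): mult=5, new row 2: (0, 0, 3); set L[2][1]=5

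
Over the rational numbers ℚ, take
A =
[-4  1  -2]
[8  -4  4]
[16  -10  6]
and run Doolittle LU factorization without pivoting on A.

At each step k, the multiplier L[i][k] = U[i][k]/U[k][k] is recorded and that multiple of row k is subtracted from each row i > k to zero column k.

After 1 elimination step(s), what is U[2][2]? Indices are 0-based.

U[2][2] = -2

Step 1: pivot at (0,0) is -4.
  row1 ← row1 − (-2)·row0  ⇒  L[1][0]=-2, U row1=(0, -2, 0)
  row2 ← row2 − (-4)·row0  ⇒  L[2][0]=-4, U row2=(0, -6, -2)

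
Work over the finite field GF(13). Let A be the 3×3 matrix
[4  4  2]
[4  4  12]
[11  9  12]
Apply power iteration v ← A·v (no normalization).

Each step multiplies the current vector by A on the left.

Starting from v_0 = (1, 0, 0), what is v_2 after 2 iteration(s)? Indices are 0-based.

v_2 = (2, 8, 4)

v_0 = (1, 0, 0).
v_1 = A·v_0 = (4, 4, 11).
v_2 = A·v_1 = (2, 8, 4).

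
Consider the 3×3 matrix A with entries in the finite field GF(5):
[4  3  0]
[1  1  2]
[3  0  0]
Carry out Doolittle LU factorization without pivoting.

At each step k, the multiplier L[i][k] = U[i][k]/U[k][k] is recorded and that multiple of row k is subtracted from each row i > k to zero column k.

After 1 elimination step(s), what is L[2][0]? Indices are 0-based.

L[2][0] = 2

[col 0] pivot 4
  R1 -= 4*R0 → (0, 4, 2)  (L[1][0] := 4)
  R2 -= 2*R0 → (0, 4, 0)  (L[2][0] := 2)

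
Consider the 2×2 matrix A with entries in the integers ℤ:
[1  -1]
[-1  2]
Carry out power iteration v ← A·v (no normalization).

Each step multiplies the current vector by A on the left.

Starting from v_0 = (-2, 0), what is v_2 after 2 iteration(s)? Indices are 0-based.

v_2 = (-4, 6)

v_0 = (-2, 0).
v_1 = A·v_0 = (-2, 2).
v_2 = A·v_1 = (-4, 6).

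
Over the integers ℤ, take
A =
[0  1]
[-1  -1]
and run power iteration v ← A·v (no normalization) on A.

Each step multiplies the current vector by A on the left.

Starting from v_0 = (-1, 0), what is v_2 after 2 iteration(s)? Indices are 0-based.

v_0 = (-1, 0).
v_1 = A·v_0 = (0, 1).
v_2 = A·v_1 = (1, -1).

v_2 = (1, -1)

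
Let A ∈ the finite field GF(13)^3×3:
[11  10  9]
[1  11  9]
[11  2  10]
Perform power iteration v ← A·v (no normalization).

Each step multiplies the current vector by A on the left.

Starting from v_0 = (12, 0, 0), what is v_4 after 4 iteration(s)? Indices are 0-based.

v_4 = (0, 8, 8)

v_0 = (12, 0, 0).
v_1 = A·v_0 = (2, 12, 2).
v_2 = A·v_1 = (4, 9, 1).
v_3 = A·v_2 = (0, 8, 7).
v_4 = A·v_3 = (0, 8, 8).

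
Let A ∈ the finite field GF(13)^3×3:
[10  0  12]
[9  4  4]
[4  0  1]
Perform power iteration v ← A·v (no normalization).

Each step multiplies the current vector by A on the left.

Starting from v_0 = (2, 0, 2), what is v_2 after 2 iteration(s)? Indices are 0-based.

v_2 = (1, 7, 4)

v_0 = (2, 0, 2).
v_1 = A·v_0 = (5, 0, 10).
v_2 = A·v_1 = (1, 7, 4).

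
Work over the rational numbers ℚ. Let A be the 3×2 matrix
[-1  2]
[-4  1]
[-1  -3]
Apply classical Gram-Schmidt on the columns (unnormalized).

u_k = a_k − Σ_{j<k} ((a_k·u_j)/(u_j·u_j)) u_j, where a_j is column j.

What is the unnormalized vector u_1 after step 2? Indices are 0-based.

u_1 = (11/6, 1/3, -19/6)

Step 1: u_0 = a_0 = (-1, -4, -1).
Step 2: u_1 = a_1 − (-1/6)·u_0 = (11/6, 1/3, -19/6).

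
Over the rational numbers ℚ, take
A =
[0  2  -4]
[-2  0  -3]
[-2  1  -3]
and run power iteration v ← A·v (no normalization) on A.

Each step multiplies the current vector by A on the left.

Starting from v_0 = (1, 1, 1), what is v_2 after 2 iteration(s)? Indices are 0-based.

v_0 = (1, 1, 1).
v_1 = A·v_0 = (-2, -5, -4).
v_2 = A·v_1 = (6, 16, 11).

v_2 = (6, 16, 11)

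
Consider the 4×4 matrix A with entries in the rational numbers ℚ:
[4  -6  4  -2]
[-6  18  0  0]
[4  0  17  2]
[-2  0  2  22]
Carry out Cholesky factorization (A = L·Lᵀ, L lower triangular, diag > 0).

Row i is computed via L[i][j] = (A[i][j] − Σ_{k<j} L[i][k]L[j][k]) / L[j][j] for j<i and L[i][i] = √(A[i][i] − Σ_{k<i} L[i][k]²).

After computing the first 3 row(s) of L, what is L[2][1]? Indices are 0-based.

Step 1: L[0][0] = √(4) = 2.
  L[1][0] = (-6) / L[0][0] = -3.
Step 2: L[1][1] = √(9) = 3.
  L[2][0] = (4) / L[0][0] = 2.
  L[2][1] = (6) / L[1][1] = 2.
Step 3: L[2][2] = √(9) = 3.

L[2][1] = 2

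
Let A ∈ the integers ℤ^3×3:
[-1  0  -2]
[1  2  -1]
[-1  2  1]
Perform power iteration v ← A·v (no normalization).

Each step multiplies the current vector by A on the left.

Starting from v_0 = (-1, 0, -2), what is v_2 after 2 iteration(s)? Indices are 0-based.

v_2 = (-3, 8, -4)

v_0 = (-1, 0, -2).
v_1 = A·v_0 = (5, 1, -1).
v_2 = A·v_1 = (-3, 8, -4).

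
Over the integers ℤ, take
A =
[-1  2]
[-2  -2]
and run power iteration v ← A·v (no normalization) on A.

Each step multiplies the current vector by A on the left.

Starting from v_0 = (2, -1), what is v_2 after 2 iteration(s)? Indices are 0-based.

v_2 = (0, 12)

v_0 = (2, -1).
v_1 = A·v_0 = (-4, -2).
v_2 = A·v_1 = (0, 12).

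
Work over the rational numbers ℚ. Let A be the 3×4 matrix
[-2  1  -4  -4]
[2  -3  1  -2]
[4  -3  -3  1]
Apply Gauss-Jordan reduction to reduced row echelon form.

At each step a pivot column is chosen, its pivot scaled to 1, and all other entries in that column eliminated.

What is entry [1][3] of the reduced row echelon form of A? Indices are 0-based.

step 1: normalize row 0 (÷-2) = (1, -1/2, 2, 2)
  row 1: subtract 2×row0 = (0, -2, -3, -6)
  row 2: subtract 4×row0 = (0, -1, -11, -7)
step 2: normalize row 1 (÷-2) = (0, 1, 3/2, 3)
  row 0: subtract -1/2×row1 = (1, 0, 11/4, 7/2)
  row 2: subtract -1×row1 = (0, 0, -19/2, -4)
step 3: normalize row 2 (÷-19/2) = (0, 0, 1, 8/19)
  row 0: subtract 11/4×row2 = (1, 0, 0, 89/38)
  row 1: subtract 3/2×row2 = (0, 1, 0, 45/19)

M[1][3] = 45/19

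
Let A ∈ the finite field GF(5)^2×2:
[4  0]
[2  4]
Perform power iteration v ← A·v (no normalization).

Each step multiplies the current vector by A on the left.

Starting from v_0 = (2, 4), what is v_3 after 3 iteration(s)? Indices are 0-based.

v_0 = (2, 4).
v_1 = A·v_0 = (3, 0).
v_2 = A·v_1 = (2, 1).
v_3 = A·v_2 = (3, 3).

v_3 = (3, 3)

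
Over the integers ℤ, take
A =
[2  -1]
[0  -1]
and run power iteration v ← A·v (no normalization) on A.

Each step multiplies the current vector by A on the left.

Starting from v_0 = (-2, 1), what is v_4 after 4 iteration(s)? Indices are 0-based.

v_0 = (-2, 1).
v_1 = A·v_0 = (-5, -1).
v_2 = A·v_1 = (-9, 1).
v_3 = A·v_2 = (-19, -1).
v_4 = A·v_3 = (-37, 1).

v_4 = (-37, 1)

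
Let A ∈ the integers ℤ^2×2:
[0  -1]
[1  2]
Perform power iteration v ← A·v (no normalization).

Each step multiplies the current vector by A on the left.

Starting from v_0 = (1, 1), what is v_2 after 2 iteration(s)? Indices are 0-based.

v_2 = (-3, 5)

v_0 = (1, 1).
v_1 = A·v_0 = (-1, 3).
v_2 = A·v_1 = (-3, 5).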